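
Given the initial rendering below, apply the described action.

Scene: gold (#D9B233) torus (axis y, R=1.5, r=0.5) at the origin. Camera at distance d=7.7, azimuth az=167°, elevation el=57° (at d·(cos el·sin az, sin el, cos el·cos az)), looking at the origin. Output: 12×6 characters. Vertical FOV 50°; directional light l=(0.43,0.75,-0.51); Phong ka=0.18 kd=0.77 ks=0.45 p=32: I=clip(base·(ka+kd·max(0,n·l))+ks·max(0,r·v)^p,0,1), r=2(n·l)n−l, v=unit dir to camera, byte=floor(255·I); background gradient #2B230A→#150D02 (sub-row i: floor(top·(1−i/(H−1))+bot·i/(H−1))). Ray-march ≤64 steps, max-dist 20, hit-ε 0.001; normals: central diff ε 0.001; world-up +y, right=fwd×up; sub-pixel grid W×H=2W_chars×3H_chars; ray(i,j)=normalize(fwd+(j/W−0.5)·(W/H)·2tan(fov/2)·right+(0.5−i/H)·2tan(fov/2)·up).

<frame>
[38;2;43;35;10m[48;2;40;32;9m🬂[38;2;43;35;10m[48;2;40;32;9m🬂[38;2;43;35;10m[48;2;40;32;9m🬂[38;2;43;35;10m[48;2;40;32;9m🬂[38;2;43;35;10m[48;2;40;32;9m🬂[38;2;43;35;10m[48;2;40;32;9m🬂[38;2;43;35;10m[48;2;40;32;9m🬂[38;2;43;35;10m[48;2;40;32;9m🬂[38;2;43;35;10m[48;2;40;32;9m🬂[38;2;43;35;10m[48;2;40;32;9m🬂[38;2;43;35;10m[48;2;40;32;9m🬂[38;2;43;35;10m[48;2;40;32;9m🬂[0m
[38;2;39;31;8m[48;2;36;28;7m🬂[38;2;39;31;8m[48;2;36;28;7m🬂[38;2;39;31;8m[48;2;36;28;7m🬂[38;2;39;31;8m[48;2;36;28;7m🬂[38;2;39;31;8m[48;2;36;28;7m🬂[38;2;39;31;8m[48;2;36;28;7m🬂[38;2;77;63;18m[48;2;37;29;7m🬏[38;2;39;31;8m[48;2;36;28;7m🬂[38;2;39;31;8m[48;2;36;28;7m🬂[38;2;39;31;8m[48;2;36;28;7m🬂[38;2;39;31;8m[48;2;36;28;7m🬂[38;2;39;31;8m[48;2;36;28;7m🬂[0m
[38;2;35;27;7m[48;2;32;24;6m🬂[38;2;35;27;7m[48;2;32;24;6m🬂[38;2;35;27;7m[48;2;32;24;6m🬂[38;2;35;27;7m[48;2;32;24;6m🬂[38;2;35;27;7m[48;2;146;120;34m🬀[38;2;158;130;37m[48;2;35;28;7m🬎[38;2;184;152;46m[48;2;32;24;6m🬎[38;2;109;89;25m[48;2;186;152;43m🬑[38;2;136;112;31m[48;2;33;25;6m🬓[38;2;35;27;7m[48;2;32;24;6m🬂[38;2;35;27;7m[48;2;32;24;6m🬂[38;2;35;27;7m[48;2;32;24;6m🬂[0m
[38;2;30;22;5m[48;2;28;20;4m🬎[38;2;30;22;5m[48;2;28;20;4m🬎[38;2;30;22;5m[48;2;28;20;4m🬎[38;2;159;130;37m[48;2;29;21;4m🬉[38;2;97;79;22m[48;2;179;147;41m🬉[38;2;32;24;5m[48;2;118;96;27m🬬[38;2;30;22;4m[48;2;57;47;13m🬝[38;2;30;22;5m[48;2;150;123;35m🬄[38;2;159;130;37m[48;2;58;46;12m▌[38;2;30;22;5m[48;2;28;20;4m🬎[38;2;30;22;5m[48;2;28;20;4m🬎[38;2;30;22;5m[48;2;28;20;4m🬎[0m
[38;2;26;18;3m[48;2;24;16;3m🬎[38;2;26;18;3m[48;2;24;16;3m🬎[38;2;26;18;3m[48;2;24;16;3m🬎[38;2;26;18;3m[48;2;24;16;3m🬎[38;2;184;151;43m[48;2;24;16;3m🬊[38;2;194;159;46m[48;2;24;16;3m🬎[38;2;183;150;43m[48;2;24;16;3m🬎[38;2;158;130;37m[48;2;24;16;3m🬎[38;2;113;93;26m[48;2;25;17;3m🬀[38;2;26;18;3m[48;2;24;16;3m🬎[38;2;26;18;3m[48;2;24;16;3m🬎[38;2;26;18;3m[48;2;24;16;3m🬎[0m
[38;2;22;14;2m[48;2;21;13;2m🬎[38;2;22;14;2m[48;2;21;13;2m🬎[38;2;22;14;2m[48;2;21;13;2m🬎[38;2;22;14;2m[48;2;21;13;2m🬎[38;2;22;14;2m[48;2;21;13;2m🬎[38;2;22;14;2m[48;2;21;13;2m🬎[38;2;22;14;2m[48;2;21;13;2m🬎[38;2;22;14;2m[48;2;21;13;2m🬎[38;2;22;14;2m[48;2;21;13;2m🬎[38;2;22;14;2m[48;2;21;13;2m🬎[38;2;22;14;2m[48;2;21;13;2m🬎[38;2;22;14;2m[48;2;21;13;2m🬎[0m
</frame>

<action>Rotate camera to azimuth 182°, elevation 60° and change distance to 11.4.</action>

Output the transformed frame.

<frame>
[38;2;43;35;10m[48;2;40;32;9m🬂[38;2;43;35;10m[48;2;40;32;9m🬂[38;2;43;35;10m[48;2;40;32;9m🬂[38;2;43;35;10m[48;2;40;32;9m🬂[38;2;43;35;10m[48;2;40;32;9m🬂[38;2;43;35;10m[48;2;40;32;9m🬂[38;2;43;35;10m[48;2;40;32;9m🬂[38;2;43;35;10m[48;2;40;32;9m🬂[38;2;43;35;10m[48;2;40;32;9m🬂[38;2;43;35;10m[48;2;40;32;9m🬂[38;2;43;35;10m[48;2;40;32;9m🬂[38;2;43;35;10m[48;2;40;32;9m🬂[0m
[38;2;39;31;8m[48;2;36;28;7m🬂[38;2;39;31;8m[48;2;36;28;7m🬂[38;2;39;31;8m[48;2;36;28;7m🬂[38;2;39;31;8m[48;2;36;28;7m🬂[38;2;39;31;8m[48;2;36;28;7m🬂[38;2;39;31;8m[48;2;36;28;7m🬂[38;2;39;31;8m[48;2;36;28;7m🬂[38;2;39;31;8m[48;2;36;28;7m🬂[38;2;39;31;8m[48;2;36;28;7m🬂[38;2;39;31;8m[48;2;36;28;7m🬂[38;2;39;31;8m[48;2;36;28;7m🬂[38;2;39;31;8m[48;2;36;28;7m🬂[0m
[38;2;35;27;7m[48;2;32;24;6m🬂[38;2;35;27;7m[48;2;32;24;6m🬂[38;2;35;27;7m[48;2;32;24;6m🬂[38;2;35;27;7m[48;2;32;24;6m🬂[38;2;33;25;6m[48;2;169;139;39m🬝[38;2;36;28;7m[48;2;150;123;35m🬡[38;2;200;166;52m[48;2;46;36;9m🬋[38;2;45;36;9m[48;2;164;135;38m🬨[38;2;35;27;7m[48;2;32;24;6m🬂[38;2;35;27;7m[48;2;32;24;6m🬂[38;2;35;27;7m[48;2;32;24;6m🬂[38;2;35;27;7m[48;2;32;24;6m🬂[0m
[38;2;30;22;5m[48;2;28;20;4m🬎[38;2;30;22;5m[48;2;28;20;4m🬎[38;2;30;22;5m[48;2;28;20;4m🬎[38;2;30;22;5m[48;2;28;20;4m🬎[38;2;194;159;45m[48;2;29;21;4m🬉[38;2;43;34;8m[48;2;179;148;43m🬊[38;2;30;22;5m[48;2;169;138;39m🬎[38;2;142;117;33m[48;2;28;20;4m🬝[38;2;30;22;5m[48;2;28;20;4m🬎[38;2;30;22;5m[48;2;28;20;4m🬎[38;2;30;22;5m[48;2;28;20;4m🬎[38;2;30;22;5m[48;2;28;20;4m🬎[0m
[38;2;26;18;3m[48;2;24;16;3m🬎[38;2;26;18;3m[48;2;24;16;3m🬎[38;2;26;18;3m[48;2;24;16;3m🬎[38;2;26;18;3m[48;2;24;16;3m🬎[38;2;26;18;3m[48;2;24;16;3m🬎[38;2;161;132;38m[48;2;25;17;3m🬁[38;2;143;117;33m[48;2;25;17;3m🬂[38;2;26;18;3m[48;2;24;16;3m🬎[38;2;26;18;3m[48;2;24;16;3m🬎[38;2;26;18;3m[48;2;24;16;3m🬎[38;2;26;18;3m[48;2;24;16;3m🬎[38;2;26;18;3m[48;2;24;16;3m🬎[0m
[38;2;22;14;2m[48;2;21;13;2m🬎[38;2;22;14;2m[48;2;21;13;2m🬎[38;2;22;14;2m[48;2;21;13;2m🬎[38;2;22;14;2m[48;2;21;13;2m🬎[38;2;22;14;2m[48;2;21;13;2m🬎[38;2;22;14;2m[48;2;21;13;2m🬎[38;2;22;14;2m[48;2;21;13;2m🬎[38;2;22;14;2m[48;2;21;13;2m🬎[38;2;22;14;2m[48;2;21;13;2m🬎[38;2;22;14;2m[48;2;21;13;2m🬎[38;2;22;14;2m[48;2;21;13;2m🬎[38;2;22;14;2m[48;2;21;13;2m🬎[0m
</frame>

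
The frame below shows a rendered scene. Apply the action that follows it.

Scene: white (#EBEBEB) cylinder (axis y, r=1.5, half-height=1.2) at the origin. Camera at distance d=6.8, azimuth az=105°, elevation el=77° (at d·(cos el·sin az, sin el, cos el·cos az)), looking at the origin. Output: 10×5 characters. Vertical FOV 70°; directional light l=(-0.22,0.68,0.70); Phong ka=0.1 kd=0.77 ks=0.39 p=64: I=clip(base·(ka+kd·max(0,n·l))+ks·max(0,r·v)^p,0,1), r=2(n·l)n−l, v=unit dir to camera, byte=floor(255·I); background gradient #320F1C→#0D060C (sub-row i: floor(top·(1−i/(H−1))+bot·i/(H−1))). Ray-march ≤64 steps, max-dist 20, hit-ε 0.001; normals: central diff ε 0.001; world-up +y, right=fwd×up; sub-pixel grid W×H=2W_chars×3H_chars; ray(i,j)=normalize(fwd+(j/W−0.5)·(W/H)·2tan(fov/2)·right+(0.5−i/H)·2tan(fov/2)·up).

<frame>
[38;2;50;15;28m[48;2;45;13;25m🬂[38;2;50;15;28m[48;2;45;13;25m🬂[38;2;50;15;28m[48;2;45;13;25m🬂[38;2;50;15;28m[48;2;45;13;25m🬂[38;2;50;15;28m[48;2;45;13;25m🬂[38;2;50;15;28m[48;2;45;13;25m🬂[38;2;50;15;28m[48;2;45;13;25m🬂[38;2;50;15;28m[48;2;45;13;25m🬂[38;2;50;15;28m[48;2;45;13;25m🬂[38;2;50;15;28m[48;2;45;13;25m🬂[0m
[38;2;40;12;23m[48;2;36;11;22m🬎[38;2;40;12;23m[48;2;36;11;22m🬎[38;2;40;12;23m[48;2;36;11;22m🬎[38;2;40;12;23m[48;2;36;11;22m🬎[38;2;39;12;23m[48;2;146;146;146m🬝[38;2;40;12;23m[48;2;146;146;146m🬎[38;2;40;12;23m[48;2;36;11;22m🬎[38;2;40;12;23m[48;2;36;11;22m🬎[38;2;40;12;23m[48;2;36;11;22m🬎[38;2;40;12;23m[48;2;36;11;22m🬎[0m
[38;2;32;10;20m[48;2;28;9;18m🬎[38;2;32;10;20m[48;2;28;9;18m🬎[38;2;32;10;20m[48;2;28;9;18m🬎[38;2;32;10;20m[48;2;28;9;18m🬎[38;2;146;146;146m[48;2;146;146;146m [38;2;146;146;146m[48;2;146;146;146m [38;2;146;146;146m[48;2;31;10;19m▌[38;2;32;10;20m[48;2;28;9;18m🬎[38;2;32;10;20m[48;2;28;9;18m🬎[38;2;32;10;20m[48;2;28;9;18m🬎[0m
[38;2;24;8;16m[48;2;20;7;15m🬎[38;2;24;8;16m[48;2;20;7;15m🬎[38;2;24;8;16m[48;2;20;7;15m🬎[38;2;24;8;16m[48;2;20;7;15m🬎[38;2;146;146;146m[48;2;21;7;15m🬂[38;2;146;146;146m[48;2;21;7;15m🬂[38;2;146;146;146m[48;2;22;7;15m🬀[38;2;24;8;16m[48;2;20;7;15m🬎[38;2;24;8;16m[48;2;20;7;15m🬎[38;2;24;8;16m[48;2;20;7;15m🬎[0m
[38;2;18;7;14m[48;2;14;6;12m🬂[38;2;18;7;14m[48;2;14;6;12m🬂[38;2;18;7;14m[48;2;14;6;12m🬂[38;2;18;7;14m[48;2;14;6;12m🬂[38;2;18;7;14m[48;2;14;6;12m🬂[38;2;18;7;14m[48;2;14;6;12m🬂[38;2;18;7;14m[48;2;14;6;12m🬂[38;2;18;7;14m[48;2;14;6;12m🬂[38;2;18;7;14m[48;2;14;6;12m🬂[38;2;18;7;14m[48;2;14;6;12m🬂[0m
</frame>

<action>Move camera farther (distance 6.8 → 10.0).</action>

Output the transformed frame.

<frame>
[38;2;50;15;28m[48;2;45;13;25m🬂[38;2;50;15;28m[48;2;45;13;25m🬂[38;2;50;15;28m[48;2;45;13;25m🬂[38;2;50;15;28m[48;2;45;13;25m🬂[38;2;50;15;28m[48;2;45;13;25m🬂[38;2;50;15;28m[48;2;45;13;25m🬂[38;2;50;15;28m[48;2;45;13;25m🬂[38;2;50;15;28m[48;2;45;13;25m🬂[38;2;50;15;28m[48;2;45;13;25m🬂[38;2;50;15;28m[48;2;45;13;25m🬂[0m
[38;2;40;12;23m[48;2;36;11;22m🬎[38;2;40;12;23m[48;2;36;11;22m🬎[38;2;40;12;23m[48;2;36;11;22m🬎[38;2;40;12;23m[48;2;36;11;22m🬎[38;2;40;12;23m[48;2;36;11;22m🬎[38;2;40;12;23m[48;2;36;11;22m🬎[38;2;40;12;23m[48;2;36;11;22m🬎[38;2;40;12;23m[48;2;36;11;22m🬎[38;2;40;12;23m[48;2;36;11;22m🬎[38;2;40;12;23m[48;2;36;11;22m🬎[0m
[38;2;32;10;20m[48;2;28;9;18m🬎[38;2;32;10;20m[48;2;28;9;18m🬎[38;2;32;10;20m[48;2;28;9;18m🬎[38;2;32;10;20m[48;2;28;9;18m🬎[38;2;146;146;146m[48;2;31;10;19m▐[38;2;146;146;146m[48;2;146;146;146m [38;2;32;10;20m[48;2;28;9;18m🬎[38;2;32;10;20m[48;2;28;9;18m🬎[38;2;32;10;20m[48;2;28;9;18m🬎[38;2;32;10;20m[48;2;28;9;18m🬎[0m
[38;2;24;8;16m[48;2;20;7;15m🬎[38;2;24;8;16m[48;2;20;7;15m🬎[38;2;24;8;16m[48;2;20;7;15m🬎[38;2;24;8;16m[48;2;20;7;15m🬎[38;2;24;8;16m[48;2;20;7;15m🬎[38;2;146;146;146m[48;2;22;7;15m🬀[38;2;24;8;16m[48;2;20;7;15m🬎[38;2;24;8;16m[48;2;20;7;15m🬎[38;2;24;8;16m[48;2;20;7;15m🬎[38;2;24;8;16m[48;2;20;7;15m🬎[0m
[38;2;18;7;14m[48;2;14;6;12m🬂[38;2;18;7;14m[48;2;14;6;12m🬂[38;2;18;7;14m[48;2;14;6;12m🬂[38;2;18;7;14m[48;2;14;6;12m🬂[38;2;18;7;14m[48;2;14;6;12m🬂[38;2;18;7;14m[48;2;14;6;12m🬂[38;2;18;7;14m[48;2;14;6;12m🬂[38;2;18;7;14m[48;2;14;6;12m🬂[38;2;18;7;14m[48;2;14;6;12m🬂[38;2;18;7;14m[48;2;14;6;12m🬂[0m
</frame>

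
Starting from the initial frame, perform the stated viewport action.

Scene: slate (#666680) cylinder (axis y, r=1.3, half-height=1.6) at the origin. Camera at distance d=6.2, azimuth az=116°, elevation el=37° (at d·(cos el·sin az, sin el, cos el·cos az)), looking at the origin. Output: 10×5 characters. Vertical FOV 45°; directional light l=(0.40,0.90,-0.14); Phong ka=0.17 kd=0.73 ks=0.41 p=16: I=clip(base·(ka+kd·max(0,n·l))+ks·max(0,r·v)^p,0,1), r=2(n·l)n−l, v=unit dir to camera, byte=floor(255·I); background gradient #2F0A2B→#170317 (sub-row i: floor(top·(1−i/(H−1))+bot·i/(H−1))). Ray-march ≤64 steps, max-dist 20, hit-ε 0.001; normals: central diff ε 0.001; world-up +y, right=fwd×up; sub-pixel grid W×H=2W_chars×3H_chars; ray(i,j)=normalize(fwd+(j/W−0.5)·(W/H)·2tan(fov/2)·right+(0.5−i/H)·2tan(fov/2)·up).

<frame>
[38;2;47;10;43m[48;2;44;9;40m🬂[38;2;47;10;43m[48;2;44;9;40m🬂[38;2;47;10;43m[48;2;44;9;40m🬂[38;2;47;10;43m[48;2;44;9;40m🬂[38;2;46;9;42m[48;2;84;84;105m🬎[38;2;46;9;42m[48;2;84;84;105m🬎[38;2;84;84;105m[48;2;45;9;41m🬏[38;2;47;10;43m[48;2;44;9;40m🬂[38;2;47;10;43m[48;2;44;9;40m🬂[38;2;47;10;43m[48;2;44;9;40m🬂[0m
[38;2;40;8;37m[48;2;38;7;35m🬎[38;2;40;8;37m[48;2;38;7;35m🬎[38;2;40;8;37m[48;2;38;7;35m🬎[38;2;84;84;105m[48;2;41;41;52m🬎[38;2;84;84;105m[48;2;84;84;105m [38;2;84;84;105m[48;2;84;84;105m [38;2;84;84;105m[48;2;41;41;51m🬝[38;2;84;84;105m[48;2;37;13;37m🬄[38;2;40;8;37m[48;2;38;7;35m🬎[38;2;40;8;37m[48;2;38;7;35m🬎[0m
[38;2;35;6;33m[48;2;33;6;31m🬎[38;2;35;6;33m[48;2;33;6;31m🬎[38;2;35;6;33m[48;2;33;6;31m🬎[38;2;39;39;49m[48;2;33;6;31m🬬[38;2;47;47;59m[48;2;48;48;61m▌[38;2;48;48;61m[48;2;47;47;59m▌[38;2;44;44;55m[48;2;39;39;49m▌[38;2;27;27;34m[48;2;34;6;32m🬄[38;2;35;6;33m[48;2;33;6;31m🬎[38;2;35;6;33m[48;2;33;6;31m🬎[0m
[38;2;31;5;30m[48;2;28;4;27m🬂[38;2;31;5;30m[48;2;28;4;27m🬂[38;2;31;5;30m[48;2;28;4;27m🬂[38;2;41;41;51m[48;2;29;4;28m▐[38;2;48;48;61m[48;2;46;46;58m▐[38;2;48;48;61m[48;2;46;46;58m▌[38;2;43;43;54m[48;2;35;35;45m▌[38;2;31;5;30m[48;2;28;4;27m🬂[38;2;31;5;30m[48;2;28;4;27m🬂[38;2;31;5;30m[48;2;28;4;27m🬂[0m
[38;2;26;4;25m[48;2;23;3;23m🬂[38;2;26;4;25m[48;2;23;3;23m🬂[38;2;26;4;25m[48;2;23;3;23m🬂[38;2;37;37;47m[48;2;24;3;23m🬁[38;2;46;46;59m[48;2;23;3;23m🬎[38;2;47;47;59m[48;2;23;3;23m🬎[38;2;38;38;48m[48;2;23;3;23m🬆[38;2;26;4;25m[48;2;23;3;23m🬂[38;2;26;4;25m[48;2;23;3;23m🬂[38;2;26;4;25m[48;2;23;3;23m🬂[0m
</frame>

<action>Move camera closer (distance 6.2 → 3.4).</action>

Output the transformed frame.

<frame>
[38;2;84;84;105m[48;2;41;34;48m🬁[38;2;84;84;105m[48;2;45;45;57m🬂[38;2;84;84;105m[48;2;47;47;59m🬂[38;2;96;96;117m[48;2;48;48;60m🬊[38;2;84;84;105m[48;2;48;48;61m🬎[38;2;84;84;105m[48;2;48;48;60m🬎[38;2;88;88;109m[48;2;47;47;59m🬎[38;2;84;84;105m[48;2;45;45;57m🬂[38;2;84;84;105m[48;2;43;43;55m🬂[38;2;84;84;105m[48;2;39;39;49m🬂[0m
[38;2;39;39;49m[48;2;39;7;36m🬉[38;2;45;45;57m[48;2;43;43;54m▐[38;2;47;47;59m[48;2;46;46;58m🬬[38;2;48;48;60m[48;2;48;48;61m▌[38;2;48;48;61m[48;2;48;48;61m [38;2;48;48;61m[48;2;48;48;60m▌[38;2;47;47;60m[48;2;47;47;59m▌[38;2;46;46;58m[48;2;45;45;56m▌[38;2;43;43;54m[48;2;41;41;52m▌[38;2;36;36;45m[48;2;38;7;35m🬝[0m
[38;2;35;6;33m[48;2;33;6;31m🬎[38;2;42;42;52m[48;2;33;6;31m🬬[38;2;46;46;58m[48;2;45;45;57m🬬[38;2;48;48;60m[48;2;48;48;61m▌[38;2;48;48;61m[48;2;48;48;61m [38;2;48;48;61m[48;2;48;48;60m▌[38;2;47;47;59m[48;2;46;46;58m🬝[38;2;45;45;57m[48;2;44;44;55m▌[38;2;42;42;53m[48;2;39;39;49m▌[38;2;33;33;42m[48;2;34;6;32m🬄[0m
[38;2;31;5;30m[48;2;28;4;27m🬂[38;2;39;39;50m[48;2;29;4;28m🬉[38;2;46;46;58m[48;2;43;43;55m🬨[38;2;48;48;60m[48;2;47;47;59m🬨[38;2;48;48;61m[48;2;48;48;61m [38;2;48;48;61m[48;2;48;48;60m▌[38;2;47;47;59m[48;2;46;46;58m▌[38;2;44;44;56m[48;2;42;42;54m▌[38;2;37;37;46m[48;2;28;4;27m🬝[38;2;31;5;30m[48;2;28;4;27m🬂[0m
[38;2;26;4;25m[48;2;23;3;23m🬂[38;2;26;4;25m[48;2;23;3;23m🬂[38;2;43;43;54m[48;2;23;3;23m🬬[38;2;47;47;59m[48;2;46;46;58m🬬[38;2;48;48;61m[48;2;48;48;61m [38;2;48;48;61m[48;2;48;48;60m▌[38;2;46;46;58m[48;2;45;45;57m🬕[38;2;43;43;54m[48;2;40;40;50m🬕[38;2;35;35;43m[48;2;24;3;23m🬄[38;2;26;4;25m[48;2;23;3;23m🬂[0m
</frame>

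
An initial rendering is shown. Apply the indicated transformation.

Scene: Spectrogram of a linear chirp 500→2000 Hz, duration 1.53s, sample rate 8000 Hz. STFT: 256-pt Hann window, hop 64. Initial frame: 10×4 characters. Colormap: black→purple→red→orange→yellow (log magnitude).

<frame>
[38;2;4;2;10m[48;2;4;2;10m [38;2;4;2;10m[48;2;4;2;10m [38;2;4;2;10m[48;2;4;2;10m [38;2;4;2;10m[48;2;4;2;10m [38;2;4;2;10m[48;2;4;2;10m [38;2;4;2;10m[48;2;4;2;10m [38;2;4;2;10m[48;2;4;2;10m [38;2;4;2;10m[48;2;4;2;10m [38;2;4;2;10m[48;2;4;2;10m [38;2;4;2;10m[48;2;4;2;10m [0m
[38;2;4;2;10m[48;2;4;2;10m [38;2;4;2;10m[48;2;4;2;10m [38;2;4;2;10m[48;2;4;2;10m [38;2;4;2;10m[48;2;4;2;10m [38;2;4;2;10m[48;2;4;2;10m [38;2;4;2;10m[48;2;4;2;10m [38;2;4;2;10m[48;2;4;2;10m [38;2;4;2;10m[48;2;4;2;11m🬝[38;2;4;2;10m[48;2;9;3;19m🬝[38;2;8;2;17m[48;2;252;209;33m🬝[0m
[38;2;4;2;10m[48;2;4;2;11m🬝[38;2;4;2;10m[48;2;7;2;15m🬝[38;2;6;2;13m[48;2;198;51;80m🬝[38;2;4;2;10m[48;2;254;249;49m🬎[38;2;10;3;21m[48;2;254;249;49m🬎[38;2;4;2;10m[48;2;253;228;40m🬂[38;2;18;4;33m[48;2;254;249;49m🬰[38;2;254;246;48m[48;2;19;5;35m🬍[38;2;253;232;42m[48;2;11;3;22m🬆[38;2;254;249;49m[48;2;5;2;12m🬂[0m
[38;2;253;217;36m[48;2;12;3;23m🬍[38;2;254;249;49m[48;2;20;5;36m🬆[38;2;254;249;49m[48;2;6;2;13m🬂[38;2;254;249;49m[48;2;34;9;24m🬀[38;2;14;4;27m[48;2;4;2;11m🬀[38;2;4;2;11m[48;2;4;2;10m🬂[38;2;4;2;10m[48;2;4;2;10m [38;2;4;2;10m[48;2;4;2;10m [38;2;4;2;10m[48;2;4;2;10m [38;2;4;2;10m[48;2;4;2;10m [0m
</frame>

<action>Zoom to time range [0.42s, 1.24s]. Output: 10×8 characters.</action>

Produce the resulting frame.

<frame>
[38;2;4;2;10m[48;2;4;2;10m [38;2;4;2;10m[48;2;4;2;10m [38;2;4;2;10m[48;2;4;2;10m [38;2;4;2;10m[48;2;4;2;10m [38;2;4;2;10m[48;2;4;2;10m [38;2;4;2;10m[48;2;4;2;10m [38;2;4;2;10m[48;2;4;2;10m [38;2;4;2;10m[48;2;4;2;10m [38;2;4;2;10m[48;2;4;2;10m [38;2;4;2;10m[48;2;4;2;10m [0m
[38;2;4;2;10m[48;2;4;2;10m [38;2;4;2;10m[48;2;4;2;10m [38;2;4;2;10m[48;2;4;2;10m [38;2;4;2;10m[48;2;4;2;10m [38;2;4;2;10m[48;2;4;2;10m [38;2;4;2;10m[48;2;4;2;10m [38;2;4;2;10m[48;2;4;2;10m [38;2;4;2;10m[48;2;4;2;10m [38;2;4;2;10m[48;2;4;2;10m [38;2;4;2;10m[48;2;4;2;10m [0m
[38;2;4;2;10m[48;2;4;2;10m [38;2;4;2;10m[48;2;4;2;10m [38;2;4;2;10m[48;2;4;2;10m [38;2;4;2;10m[48;2;4;2;10m [38;2;4;2;10m[48;2;4;2;10m [38;2;4;2;10m[48;2;4;2;10m [38;2;4;2;10m[48;2;4;2;10m [38;2;4;2;10m[48;2;4;2;10m [38;2;4;2;10m[48;2;4;2;10m [38;2;4;2;10m[48;2;4;2;10m [0m
[38;2;4;2;10m[48;2;4;2;10m [38;2;4;2;10m[48;2;4;2;10m [38;2;4;2;10m[48;2;4;2;10m [38;2;4;2;10m[48;2;4;2;10m [38;2;4;2;10m[48;2;4;2;10m [38;2;4;2;10m[48;2;4;2;10m [38;2;4;2;10m[48;2;4;2;10m [38;2;4;2;10m[48;2;4;2;10m [38;2;4;2;10m[48;2;4;2;10m [38;2;4;2;10m[48;2;4;2;11m🬎[0m
[38;2;4;2;10m[48;2;4;2;10m [38;2;4;2;10m[48;2;4;2;10m [38;2;4;2;10m[48;2;4;2;11m🬝[38;2;4;2;10m[48;2;5;2;11m🬝[38;2;4;2;10m[48;2;6;2;14m🬎[38;2;4;2;10m[48;2;11;3;23m🬎[38;2;11;3;21m[48;2;222;97;48m🬝[38;2;6;2;14m[48;2;254;248;49m🬎[38;2;22;5;36m[48;2;254;249;49m🬎[38;2;8;2;17m[48;2;253;225;39m🬂[0m
[38;2;5;2;12m[48;2;234;163;52m🬎[38;2;8;2;17m[48;2;254;249;49m🬎[38;2;21;5;39m[48;2;250;213;38m🬆[38;2;12;3;25m[48;2;253;226;39m🬂[38;2;251;214;37m[48;2;45;10;71m🬍[38;2;253;233;42m[48;2;8;2;17m🬎[38;2;254;249;49m[48;2;30;7;39m🬂[38;2;252;218;36m[48;2;6;2;14m🬂[38;2;84;20;87m[48;2;8;2;18m🬀[38;2;10;3;21m[48;2;4;2;11m🬀[0m
[38;2;254;249;49m[48;2;10;3;21m🬂[38;2;252;196;28m[48;2;21;5;27m🬀[38;2;26;6;46m[48;2;5;2;13m🬀[38;2;6;2;14m[48;2;4;2;10m🬂[38;2;5;2;12m[48;2;4;2;10m🬀[38;2;4;2;11m[48;2;4;2;10m🬀[38;2;4;2;10m[48;2;4;2;10m [38;2;4;2;10m[48;2;4;2;10m [38;2;4;2;10m[48;2;4;2;10m [38;2;4;2;10m[48;2;4;2;10m [0m
[38;2;4;2;10m[48;2;4;2;10m [38;2;4;2;10m[48;2;4;2;10m [38;2;4;2;10m[48;2;4;2;10m [38;2;4;2;10m[48;2;4;2;10m [38;2;4;2;10m[48;2;4;2;10m [38;2;4;2;10m[48;2;4;2;10m [38;2;4;2;10m[48;2;4;2;10m [38;2;4;2;10m[48;2;4;2;10m [38;2;4;2;10m[48;2;4;2;10m [38;2;4;2;10m[48;2;4;2;10m [0m
</frame>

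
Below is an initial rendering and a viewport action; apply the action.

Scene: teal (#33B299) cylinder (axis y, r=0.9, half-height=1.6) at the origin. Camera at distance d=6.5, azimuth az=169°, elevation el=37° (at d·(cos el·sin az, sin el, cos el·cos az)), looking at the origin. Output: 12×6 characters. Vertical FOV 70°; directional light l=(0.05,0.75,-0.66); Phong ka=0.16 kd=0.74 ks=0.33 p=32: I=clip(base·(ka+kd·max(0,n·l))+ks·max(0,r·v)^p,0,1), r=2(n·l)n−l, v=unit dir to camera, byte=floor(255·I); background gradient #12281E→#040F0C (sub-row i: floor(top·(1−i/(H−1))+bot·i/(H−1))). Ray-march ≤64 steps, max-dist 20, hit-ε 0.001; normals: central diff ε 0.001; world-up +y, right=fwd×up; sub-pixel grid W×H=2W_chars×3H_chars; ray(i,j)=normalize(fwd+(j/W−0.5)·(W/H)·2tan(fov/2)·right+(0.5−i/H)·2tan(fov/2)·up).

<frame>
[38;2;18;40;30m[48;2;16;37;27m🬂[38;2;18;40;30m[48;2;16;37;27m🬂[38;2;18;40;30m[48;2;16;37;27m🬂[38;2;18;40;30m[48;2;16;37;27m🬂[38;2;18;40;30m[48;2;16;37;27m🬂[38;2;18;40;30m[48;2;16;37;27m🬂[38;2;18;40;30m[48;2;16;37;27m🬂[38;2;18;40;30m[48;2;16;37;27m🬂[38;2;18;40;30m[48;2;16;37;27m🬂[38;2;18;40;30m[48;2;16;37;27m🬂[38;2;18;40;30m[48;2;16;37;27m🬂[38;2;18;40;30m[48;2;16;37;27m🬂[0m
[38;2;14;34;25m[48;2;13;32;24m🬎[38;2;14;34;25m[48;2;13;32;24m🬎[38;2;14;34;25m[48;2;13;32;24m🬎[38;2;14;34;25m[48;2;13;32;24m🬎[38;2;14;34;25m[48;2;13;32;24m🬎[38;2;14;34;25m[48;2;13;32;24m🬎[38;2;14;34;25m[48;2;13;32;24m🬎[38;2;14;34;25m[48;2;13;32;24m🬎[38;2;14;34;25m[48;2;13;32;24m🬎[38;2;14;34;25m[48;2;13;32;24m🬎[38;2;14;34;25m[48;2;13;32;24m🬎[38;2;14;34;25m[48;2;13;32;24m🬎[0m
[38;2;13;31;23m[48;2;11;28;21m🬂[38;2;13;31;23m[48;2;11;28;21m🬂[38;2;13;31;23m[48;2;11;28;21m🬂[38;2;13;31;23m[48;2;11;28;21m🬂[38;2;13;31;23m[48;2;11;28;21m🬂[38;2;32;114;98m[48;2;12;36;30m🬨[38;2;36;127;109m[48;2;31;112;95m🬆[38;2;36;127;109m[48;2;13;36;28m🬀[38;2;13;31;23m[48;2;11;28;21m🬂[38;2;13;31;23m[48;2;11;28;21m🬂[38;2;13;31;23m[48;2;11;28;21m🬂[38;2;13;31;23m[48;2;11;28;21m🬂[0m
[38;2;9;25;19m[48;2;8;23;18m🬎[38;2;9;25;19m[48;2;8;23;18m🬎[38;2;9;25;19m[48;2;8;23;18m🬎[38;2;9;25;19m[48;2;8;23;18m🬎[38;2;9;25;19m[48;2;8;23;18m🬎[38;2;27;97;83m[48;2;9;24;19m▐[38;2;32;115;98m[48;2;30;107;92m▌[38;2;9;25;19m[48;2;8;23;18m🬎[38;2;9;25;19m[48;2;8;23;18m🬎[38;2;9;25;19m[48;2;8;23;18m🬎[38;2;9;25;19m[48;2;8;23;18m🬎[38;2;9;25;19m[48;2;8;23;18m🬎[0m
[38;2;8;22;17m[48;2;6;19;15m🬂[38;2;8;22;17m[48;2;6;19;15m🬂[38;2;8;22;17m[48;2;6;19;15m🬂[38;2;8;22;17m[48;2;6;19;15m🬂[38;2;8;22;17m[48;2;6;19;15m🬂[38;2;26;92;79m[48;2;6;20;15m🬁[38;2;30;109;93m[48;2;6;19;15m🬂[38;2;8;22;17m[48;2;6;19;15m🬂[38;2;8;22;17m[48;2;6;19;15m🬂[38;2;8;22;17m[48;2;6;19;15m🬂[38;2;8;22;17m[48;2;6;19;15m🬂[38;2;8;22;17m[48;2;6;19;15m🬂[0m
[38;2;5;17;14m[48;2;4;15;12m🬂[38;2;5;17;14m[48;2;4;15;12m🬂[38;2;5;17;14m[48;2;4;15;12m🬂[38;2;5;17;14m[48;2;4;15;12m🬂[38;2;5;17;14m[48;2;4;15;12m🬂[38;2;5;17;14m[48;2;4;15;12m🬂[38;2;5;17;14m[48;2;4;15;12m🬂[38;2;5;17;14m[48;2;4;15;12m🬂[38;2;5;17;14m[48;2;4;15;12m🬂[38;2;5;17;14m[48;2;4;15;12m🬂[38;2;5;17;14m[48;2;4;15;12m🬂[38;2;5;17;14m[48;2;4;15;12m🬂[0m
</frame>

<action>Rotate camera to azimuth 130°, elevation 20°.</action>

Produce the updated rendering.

<frame>
[38;2;18;40;30m[48;2;16;37;27m🬂[38;2;18;40;30m[48;2;16;37;27m🬂[38;2;18;40;30m[48;2;16;37;27m🬂[38;2;18;40;30m[48;2;16;37;27m🬂[38;2;18;40;30m[48;2;16;37;27m🬂[38;2;18;40;30m[48;2;16;37;27m🬂[38;2;18;40;30m[48;2;16;37;27m🬂[38;2;18;40;30m[48;2;16;37;27m🬂[38;2;18;40;30m[48;2;16;37;27m🬂[38;2;18;40;30m[48;2;16;37;27m🬂[38;2;18;40;30m[48;2;16;37;27m🬂[38;2;18;40;30m[48;2;16;37;27m🬂[0m
[38;2;14;34;25m[48;2;13;32;24m🬎[38;2;14;34;25m[48;2;13;32;24m🬎[38;2;14;34;25m[48;2;13;32;24m🬎[38;2;14;34;25m[48;2;13;32;24m🬎[38;2;14;34;25m[48;2;13;32;24m🬎[38;2;14;34;25m[48;2;13;32;24m🬎[38;2;14;34;25m[48;2;13;32;24m🬎[38;2;14;34;25m[48;2;13;32;24m🬎[38;2;14;34;25m[48;2;13;32;24m🬎[38;2;14;34;25m[48;2;13;32;24m🬎[38;2;14;34;25m[48;2;13;32;24m🬎[38;2;14;34;25m[48;2;13;32;24m🬎[0m
[38;2;13;31;23m[48;2;11;28;21m🬂[38;2;13;31;23m[48;2;11;28;21m🬂[38;2;13;31;23m[48;2;11;28;21m🬂[38;2;13;31;23m[48;2;11;28;21m🬂[38;2;13;31;23m[48;2;11;28;21m🬂[38;2;15;53;46m[48;2;12;29;22m▐[38;2;25;89;76m[48;2;31;110;95m▌[38;2;13;31;23m[48;2;11;28;21m🬂[38;2;13;31;23m[48;2;11;28;21m🬂[38;2;13;31;23m[48;2;11;28;21m🬂[38;2;13;31;23m[48;2;11;28;21m🬂[38;2;13;31;23m[48;2;11;28;21m🬂[0m
[38;2;9;25;19m[48;2;8;23;18m🬎[38;2;9;25;19m[48;2;8;23;18m🬎[38;2;9;25;19m[48;2;8;23;18m🬎[38;2;9;25;19m[48;2;8;23;18m🬎[38;2;9;25;19m[48;2;8;23;18m🬎[38;2;13;49;42m[48;2;9;24;19m▐[38;2;25;89;76m[48;2;32;112;96m▌[38;2;9;25;19m[48;2;8;23;18m🬎[38;2;9;25;19m[48;2;8;23;18m🬎[38;2;9;25;19m[48;2;8;23;18m🬎[38;2;9;25;19m[48;2;8;23;18m🬎[38;2;9;25;19m[48;2;8;23;18m🬎[0m
[38;2;8;22;17m[48;2;6;19;15m🬂[38;2;8;22;17m[48;2;6;19;15m🬂[38;2;8;22;17m[48;2;6;19;15m🬂[38;2;8;22;17m[48;2;6;19;15m🬂[38;2;8;22;17m[48;2;6;19;15m🬂[38;2;13;46;39m[48;2;6;20;15m🬁[38;2;28;101;86m[48;2;6;19;15m🬂[38;2;8;22;17m[48;2;6;19;15m🬂[38;2;8;22;17m[48;2;6;19;15m🬂[38;2;8;22;17m[48;2;6;19;15m🬂[38;2;8;22;17m[48;2;6;19;15m🬂[38;2;8;22;17m[48;2;6;19;15m🬂[0m
[38;2;5;17;14m[48;2;4;15;12m🬂[38;2;5;17;14m[48;2;4;15;12m🬂[38;2;5;17;14m[48;2;4;15;12m🬂[38;2;5;17;14m[48;2;4;15;12m🬂[38;2;5;17;14m[48;2;4;15;12m🬂[38;2;5;17;14m[48;2;4;15;12m🬂[38;2;5;17;14m[48;2;4;15;12m🬂[38;2;5;17;14m[48;2;4;15;12m🬂[38;2;5;17;14m[48;2;4;15;12m🬂[38;2;5;17;14m[48;2;4;15;12m🬂[38;2;5;17;14m[48;2;4;15;12m🬂[38;2;5;17;14m[48;2;4;15;12m🬂[0m
</frame>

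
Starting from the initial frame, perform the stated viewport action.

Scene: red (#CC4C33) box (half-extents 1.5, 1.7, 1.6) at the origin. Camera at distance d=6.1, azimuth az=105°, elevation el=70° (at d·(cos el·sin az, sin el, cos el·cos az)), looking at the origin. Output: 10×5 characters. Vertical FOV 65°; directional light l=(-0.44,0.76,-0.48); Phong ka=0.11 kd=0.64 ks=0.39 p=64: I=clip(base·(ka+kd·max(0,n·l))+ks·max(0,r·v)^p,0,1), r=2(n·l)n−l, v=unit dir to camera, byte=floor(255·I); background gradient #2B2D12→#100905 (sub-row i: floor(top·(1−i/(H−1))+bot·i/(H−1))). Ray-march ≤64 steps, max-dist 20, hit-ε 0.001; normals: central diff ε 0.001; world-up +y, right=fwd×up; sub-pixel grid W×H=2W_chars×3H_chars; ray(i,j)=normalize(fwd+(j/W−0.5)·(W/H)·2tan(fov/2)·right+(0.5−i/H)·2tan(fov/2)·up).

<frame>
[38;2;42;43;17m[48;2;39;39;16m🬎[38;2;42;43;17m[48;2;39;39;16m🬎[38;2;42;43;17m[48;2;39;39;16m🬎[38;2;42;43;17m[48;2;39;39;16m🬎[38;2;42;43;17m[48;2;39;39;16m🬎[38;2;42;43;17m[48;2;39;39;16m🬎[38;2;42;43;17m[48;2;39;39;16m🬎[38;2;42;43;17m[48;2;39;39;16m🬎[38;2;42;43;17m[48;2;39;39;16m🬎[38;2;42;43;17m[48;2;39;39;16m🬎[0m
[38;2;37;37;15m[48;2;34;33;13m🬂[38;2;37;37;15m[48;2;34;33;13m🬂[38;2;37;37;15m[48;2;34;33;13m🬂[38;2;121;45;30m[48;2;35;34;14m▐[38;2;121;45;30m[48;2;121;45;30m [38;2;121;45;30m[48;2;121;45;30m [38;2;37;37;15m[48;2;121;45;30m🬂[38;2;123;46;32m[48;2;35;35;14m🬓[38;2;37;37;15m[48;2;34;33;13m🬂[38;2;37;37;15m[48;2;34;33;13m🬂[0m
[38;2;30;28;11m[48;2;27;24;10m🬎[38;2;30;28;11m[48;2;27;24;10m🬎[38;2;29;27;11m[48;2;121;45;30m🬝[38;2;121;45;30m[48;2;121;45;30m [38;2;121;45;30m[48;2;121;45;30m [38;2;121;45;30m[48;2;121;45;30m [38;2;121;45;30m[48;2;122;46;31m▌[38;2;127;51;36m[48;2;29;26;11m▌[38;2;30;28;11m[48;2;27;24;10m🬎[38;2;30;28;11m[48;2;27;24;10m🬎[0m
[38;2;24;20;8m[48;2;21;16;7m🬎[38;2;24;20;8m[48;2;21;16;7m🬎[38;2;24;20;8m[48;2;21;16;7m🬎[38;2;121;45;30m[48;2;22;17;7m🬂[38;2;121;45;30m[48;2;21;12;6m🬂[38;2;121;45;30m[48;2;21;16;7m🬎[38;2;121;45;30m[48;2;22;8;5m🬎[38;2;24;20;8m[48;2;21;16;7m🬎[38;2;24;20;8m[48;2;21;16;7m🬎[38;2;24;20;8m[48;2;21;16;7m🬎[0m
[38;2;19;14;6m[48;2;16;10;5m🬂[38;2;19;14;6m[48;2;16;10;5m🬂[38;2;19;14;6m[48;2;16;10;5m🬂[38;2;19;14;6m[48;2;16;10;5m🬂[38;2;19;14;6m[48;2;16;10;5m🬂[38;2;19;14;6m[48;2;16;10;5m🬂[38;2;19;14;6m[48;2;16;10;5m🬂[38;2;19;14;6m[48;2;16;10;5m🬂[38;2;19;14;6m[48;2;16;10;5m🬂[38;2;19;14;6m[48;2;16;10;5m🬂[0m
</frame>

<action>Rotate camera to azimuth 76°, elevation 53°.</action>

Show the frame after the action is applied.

<frame>
[38;2;42;43;17m[48;2;39;39;16m🬎[38;2;42;43;17m[48;2;39;39;16m🬎[38;2;42;43;17m[48;2;39;39;16m🬎[38;2;42;43;17m[48;2;39;39;16m🬎[38;2;42;43;17m[48;2;39;39;16m🬎[38;2;42;43;17m[48;2;39;39;16m🬎[38;2;42;43;17m[48;2;39;39;16m🬎[38;2;42;43;17m[48;2;39;39;16m🬎[38;2;42;43;17m[48;2;39;39;16m🬎[38;2;42;43;17m[48;2;39;39;16m🬎[0m
[38;2;37;37;15m[48;2;34;33;13m🬂[38;2;37;37;15m[48;2;34;33;13m🬂[38;2;37;37;15m[48;2;34;33;13m🬂[38;2;37;37;15m[48;2;121;45;30m🬂[38;2;37;37;15m[48;2;121;45;30m🬀[38;2;121;45;30m[48;2;123;46;31m🬝[38;2;37;37;15m[48;2;125;49;34m🬁[38;2;141;65;50m[48;2;35;34;14m🬏[38;2;37;37;15m[48;2;34;33;13m🬂[38;2;37;37;15m[48;2;34;33;13m🬂[0m
[38;2;30;28;11m[48;2;27;24;10m🬎[38;2;30;28;11m[48;2;27;24;10m🬎[38;2;30;28;11m[48;2;27;24;10m🬎[38;2;121;45;30m[48;2;28;25;10m🬨[38;2;121;45;30m[48;2;121;45;30m [38;2;123;47;32m[48;2;22;8;5m🬝[38;2;154;77;63m[48;2;22;8;5m🬎[38;2;196;120;105m[48;2;26;20;9m🬌[38;2;30;28;11m[48;2;27;24;10m🬎[38;2;30;28;11m[48;2;27;24;10m🬎[0m
[38;2;24;20;8m[48;2;21;16;7m🬎[38;2;24;20;8m[48;2;21;16;7m🬎[38;2;24;20;8m[48;2;21;16;7m🬎[38;2;22;18;7m[48;2;22;8;5m🬲[38;2;22;8;5m[48;2;22;8;5m [38;2;22;8;5m[48;2;22;8;5m [38;2;22;8;5m[48;2;21;16;7m🬝[38;2;22;8;5m[48;2;22;18;7m🬀[38;2;24;20;8m[48;2;21;16;7m🬎[38;2;24;20;8m[48;2;21;16;7m🬎[0m
[38;2;19;14;6m[48;2;16;10;5m🬂[38;2;19;14;6m[48;2;16;10;5m🬂[38;2;19;14;6m[48;2;16;10;5m🬂[38;2;19;14;6m[48;2;16;10;5m🬂[38;2;22;8;5m[48;2;17;10;5m🬀[38;2;19;14;6m[48;2;16;10;5m🬂[38;2;19;14;6m[48;2;16;10;5m🬂[38;2;19;14;6m[48;2;16;10;5m🬂[38;2;19;14;6m[48;2;16;10;5m🬂[38;2;19;14;6m[48;2;16;10;5m🬂[0m
</frame>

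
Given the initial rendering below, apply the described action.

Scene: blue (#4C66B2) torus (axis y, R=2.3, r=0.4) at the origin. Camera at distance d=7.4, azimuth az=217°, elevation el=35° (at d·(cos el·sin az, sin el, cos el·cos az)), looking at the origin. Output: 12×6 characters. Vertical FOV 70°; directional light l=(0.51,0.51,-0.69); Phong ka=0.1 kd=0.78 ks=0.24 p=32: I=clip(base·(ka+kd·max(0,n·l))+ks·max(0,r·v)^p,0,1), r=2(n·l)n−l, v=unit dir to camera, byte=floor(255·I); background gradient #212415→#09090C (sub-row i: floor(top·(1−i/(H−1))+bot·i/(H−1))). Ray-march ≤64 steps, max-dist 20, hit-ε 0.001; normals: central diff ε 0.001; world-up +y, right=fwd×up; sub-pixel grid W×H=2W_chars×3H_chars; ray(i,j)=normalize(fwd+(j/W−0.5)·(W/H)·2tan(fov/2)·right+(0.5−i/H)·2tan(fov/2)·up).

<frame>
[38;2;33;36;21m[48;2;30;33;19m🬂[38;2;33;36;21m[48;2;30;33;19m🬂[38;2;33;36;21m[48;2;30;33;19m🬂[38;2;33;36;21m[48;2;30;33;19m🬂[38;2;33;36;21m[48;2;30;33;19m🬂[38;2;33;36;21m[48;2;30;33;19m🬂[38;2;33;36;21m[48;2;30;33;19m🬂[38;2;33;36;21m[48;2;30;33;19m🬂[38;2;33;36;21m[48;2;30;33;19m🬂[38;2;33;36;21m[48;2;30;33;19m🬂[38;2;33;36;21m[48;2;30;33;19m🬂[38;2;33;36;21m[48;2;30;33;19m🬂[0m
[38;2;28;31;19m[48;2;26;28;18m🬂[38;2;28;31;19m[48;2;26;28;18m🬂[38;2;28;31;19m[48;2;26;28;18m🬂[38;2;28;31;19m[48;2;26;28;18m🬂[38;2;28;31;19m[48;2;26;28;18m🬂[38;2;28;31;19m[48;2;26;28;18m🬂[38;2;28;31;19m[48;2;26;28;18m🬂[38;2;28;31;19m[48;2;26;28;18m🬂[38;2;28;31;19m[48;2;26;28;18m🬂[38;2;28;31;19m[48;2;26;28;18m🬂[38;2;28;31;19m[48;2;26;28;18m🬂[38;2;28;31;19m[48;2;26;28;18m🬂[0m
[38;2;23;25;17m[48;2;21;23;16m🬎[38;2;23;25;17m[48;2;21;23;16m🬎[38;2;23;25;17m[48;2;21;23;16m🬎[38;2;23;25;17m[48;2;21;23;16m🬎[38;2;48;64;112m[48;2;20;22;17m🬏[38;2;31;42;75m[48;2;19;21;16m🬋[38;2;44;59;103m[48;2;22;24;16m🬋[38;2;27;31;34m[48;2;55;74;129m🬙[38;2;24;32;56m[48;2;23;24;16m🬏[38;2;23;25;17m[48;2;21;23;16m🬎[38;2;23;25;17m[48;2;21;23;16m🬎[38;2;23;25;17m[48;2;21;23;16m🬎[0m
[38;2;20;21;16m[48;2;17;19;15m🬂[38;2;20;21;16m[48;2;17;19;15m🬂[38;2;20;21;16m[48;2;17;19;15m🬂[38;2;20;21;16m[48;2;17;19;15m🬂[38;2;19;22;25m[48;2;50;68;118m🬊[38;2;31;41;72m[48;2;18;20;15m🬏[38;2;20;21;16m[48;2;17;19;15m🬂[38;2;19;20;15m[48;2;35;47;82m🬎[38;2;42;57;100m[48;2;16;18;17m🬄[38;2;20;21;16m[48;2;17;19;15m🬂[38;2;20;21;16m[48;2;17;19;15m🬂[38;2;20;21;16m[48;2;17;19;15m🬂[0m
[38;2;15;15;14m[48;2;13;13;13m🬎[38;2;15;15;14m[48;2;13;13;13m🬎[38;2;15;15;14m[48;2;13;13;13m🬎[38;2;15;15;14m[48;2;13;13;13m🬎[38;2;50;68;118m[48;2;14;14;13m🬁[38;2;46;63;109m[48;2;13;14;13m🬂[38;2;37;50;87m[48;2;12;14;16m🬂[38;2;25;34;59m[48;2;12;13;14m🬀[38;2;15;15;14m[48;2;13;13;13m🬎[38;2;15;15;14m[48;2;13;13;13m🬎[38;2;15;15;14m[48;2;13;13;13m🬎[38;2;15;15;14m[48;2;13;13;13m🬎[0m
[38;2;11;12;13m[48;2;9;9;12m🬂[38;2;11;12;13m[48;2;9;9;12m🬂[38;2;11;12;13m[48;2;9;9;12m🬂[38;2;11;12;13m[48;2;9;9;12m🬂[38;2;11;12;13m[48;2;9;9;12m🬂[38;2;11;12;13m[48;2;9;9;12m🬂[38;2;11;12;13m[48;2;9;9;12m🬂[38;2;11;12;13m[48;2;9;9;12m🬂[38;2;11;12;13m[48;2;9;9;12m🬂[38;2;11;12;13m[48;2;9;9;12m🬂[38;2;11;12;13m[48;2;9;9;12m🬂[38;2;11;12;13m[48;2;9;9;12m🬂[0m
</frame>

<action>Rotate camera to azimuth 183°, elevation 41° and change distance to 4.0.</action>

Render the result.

<frame>
[38;2;33;36;21m[48;2;30;33;19m🬂[38;2;33;36;21m[48;2;30;33;19m🬂[38;2;33;36;21m[48;2;30;33;19m🬂[38;2;33;36;21m[48;2;30;33;19m🬂[38;2;33;36;21m[48;2;30;33;19m🬂[38;2;33;36;21m[48;2;30;33;19m🬂[38;2;33;36;21m[48;2;30;33;19m🬂[38;2;33;36;21m[48;2;30;33;19m🬂[38;2;33;36;21m[48;2;30;33;19m🬂[38;2;33;36;21m[48;2;30;33;19m🬂[38;2;33;36;21m[48;2;30;33;19m🬂[38;2;33;36;21m[48;2;30;33;19m🬂[0m
[38;2;28;31;19m[48;2;26;28;18m🬂[38;2;28;31;19m[48;2;26;28;18m🬂[38;2;28;31;19m[48;2;26;28;18m🬂[38;2;28;31;19m[48;2;26;28;18m🬂[38;2;27;29;18m[48;2;28;38;66m🬝[38;2;27;30;18m[48;2;44;59;104m🬎[38;2;27;30;18m[48;2;51;69;121m🬎[38;2;25;28;22m[48;2;46;62;109m🬬[38;2;28;31;19m[48;2;26;28;18m🬂[38;2;28;31;19m[48;2;26;28;18m🬂[38;2;28;31;19m[48;2;26;28;18m🬂[38;2;28;31;19m[48;2;26;28;18m🬂[0m
[38;2;23;25;17m[48;2;21;23;16m🬎[38;2;23;25;17m[48;2;21;23;16m🬎[38;2;21;24;22m[48;2;38;51;90m🬥[38;2;28;38;67m[48;2;12;15;19m🬅[38;2;32;43;76m[48;2;14;16;16m🬂[38;2;39;52;92m[48;2;22;23;16m🬂[38;2;52;70;122m[48;2;22;23;16m🬂[38;2;71;93;158m[48;2;23;27;29m🬂[38;2;54;73;127m[48;2;21;23;16m🬬[38;2;24;26;17m[48;2;49;66;116m🬂[38;2;36;48;85m[48;2;23;24;16m🬏[38;2;23;25;17m[48;2;21;23;16m🬎[0m
[38;2;20;21;16m[48;2;17;19;15m🬂[38;2;19;20;15m[48;2;47;63;111m🬄[38;2;23;31;55m[48;2;10;13;24m🬀[38;2;7;10;17m[48;2;18;19;15m🬀[38;2;20;21;16m[48;2;17;19;15m🬂[38;2;20;21;16m[48;2;17;19;15m🬂[38;2;20;21;16m[48;2;17;19;15m🬂[38;2;20;21;16m[48;2;17;19;15m🬂[38;2;20;21;16m[48;2;17;19;15m🬂[38;2;38;51;89m[48;2;17;19;15m🬨[38;2;39;52;92m[48;2;27;36;64m🬺[38;2;21;28;50m[48;2;18;20;15m🬏[0m
[38;2;15;15;14m[48;2;13;13;13m🬎[38;2;46;61;108m[48;2;61;82;144m🬉[38;2;13;19;33m[48;2;35;48;84m🬊[38;2;12;13;15m[48;2;15;20;36m🬬[38;2;15;15;14m[48;2;13;13;13m🬎[38;2;15;15;14m[48;2;13;13;13m🬎[38;2;15;15;14m[48;2;13;13;13m🬎[38;2;15;15;14m[48;2;13;13;13m🬎[38;2;14;15;13m[48;2;17;22;39m🬝[38;2;17;20;28m[48;2;30;41;72m🬄[38;2;36;49;86m[48;2;39;52;91m🬬[38;2;26;35;63m[48;2;14;14;13m▌[0m
[38;2;11;12;13m[48;2;9;9;12m🬂[38;2;64;87;152m[48;2;9;10;12m🬉[38;2;49;66;115m[48;2;62;83;145m🬂[38;2;36;50;87m[48;2;71;90;146m🬎[38;2;10;14;25m[48;2;40;54;94m🬂[38;2;9;11;15m[48;2;34;45;80m🬂[38;2;11;12;13m[48;2;33;44;78m🬂[38;2;10;14;25m[48;2;36;49;86m🬂[38;2;27;36;63m[48;2;41;55;97m🬂[38;2;38;51;89m[48;2;43;58;102m🬂[38;2;37;50;89m[48;2;9;9;12m🬝[38;2;11;12;13m[48;2;9;9;12m🬂[0m
</frame>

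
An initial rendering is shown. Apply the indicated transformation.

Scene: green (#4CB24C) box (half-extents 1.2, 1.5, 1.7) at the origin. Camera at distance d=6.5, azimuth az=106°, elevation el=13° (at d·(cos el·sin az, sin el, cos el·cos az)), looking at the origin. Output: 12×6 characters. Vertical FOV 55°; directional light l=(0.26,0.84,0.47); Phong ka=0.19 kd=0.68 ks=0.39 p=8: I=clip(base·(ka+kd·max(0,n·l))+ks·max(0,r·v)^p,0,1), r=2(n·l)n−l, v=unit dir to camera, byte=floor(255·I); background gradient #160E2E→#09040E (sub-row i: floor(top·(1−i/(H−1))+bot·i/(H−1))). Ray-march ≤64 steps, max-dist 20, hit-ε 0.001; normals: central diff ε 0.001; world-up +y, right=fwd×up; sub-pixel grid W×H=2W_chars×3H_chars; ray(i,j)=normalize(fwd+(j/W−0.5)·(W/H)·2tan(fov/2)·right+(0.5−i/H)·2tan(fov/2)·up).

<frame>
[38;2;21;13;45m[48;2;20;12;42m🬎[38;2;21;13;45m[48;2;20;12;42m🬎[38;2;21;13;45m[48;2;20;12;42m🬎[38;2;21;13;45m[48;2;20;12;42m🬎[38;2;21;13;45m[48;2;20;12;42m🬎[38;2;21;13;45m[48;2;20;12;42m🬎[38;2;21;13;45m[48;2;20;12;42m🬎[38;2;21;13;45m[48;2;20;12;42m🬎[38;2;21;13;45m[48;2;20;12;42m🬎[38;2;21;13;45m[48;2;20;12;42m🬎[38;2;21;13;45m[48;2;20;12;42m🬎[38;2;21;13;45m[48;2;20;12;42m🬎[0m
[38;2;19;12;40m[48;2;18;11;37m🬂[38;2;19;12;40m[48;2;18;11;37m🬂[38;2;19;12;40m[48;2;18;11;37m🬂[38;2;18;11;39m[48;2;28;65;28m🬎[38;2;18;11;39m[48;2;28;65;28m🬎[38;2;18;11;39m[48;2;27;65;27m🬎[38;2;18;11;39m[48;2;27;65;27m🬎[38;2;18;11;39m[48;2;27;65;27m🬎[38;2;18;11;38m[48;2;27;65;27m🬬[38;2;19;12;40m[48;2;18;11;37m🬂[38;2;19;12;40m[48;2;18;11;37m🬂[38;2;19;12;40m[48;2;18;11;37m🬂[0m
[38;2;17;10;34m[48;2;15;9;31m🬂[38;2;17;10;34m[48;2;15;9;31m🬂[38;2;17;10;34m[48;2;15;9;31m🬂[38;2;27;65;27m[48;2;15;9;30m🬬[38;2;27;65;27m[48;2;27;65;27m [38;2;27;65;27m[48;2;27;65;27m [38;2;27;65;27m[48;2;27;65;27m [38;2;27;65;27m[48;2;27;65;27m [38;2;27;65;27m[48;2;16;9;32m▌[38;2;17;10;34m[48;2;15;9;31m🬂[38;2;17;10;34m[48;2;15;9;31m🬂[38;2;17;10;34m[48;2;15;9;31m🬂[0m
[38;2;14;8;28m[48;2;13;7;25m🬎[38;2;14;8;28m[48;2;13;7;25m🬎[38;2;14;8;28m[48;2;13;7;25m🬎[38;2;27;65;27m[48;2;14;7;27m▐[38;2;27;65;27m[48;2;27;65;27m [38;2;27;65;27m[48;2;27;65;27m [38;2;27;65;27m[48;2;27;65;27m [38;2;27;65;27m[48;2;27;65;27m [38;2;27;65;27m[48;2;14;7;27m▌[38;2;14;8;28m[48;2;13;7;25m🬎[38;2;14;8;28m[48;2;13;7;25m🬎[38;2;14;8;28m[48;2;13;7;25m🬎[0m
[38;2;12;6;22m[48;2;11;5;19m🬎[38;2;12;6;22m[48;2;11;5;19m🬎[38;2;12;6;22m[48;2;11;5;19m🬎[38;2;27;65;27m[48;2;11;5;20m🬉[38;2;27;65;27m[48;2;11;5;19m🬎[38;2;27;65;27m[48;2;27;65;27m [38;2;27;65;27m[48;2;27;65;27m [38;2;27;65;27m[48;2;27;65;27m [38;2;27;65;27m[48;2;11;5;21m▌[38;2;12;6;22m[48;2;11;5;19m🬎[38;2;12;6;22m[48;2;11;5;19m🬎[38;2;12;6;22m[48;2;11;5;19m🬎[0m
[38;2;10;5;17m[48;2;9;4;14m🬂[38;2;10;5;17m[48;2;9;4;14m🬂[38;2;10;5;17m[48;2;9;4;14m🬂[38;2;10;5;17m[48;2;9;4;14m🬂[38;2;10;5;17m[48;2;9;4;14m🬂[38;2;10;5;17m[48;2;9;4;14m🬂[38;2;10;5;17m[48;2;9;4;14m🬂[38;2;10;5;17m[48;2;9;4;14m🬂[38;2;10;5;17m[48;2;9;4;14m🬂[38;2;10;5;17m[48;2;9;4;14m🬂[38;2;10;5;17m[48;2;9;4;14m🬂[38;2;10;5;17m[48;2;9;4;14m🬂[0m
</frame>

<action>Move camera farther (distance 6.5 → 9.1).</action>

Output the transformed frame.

<frame>
[38;2;21;13;45m[48;2;20;12;42m🬎[38;2;21;13;45m[48;2;20;12;42m🬎[38;2;21;13;45m[48;2;20;12;42m🬎[38;2;21;13;45m[48;2;20;12;42m🬎[38;2;21;13;45m[48;2;20;12;42m🬎[38;2;21;13;45m[48;2;20;12;42m🬎[38;2;21;13;45m[48;2;20;12;42m🬎[38;2;21;13;45m[48;2;20;12;42m🬎[38;2;21;13;45m[48;2;20;12;42m🬎[38;2;21;13;45m[48;2;20;12;42m🬎[38;2;21;13;45m[48;2;20;12;42m🬎[38;2;21;13;45m[48;2;20;12;42m🬎[0m
[38;2;19;12;40m[48;2;18;11;37m🬂[38;2;19;12;40m[48;2;18;11;37m🬂[38;2;19;12;40m[48;2;18;11;37m🬂[38;2;19;12;40m[48;2;18;11;37m🬂[38;2;19;12;40m[48;2;18;11;37m🬂[38;2;19;12;40m[48;2;18;11;37m🬂[38;2;19;12;40m[48;2;18;11;37m🬂[38;2;19;12;40m[48;2;18;11;37m🬂[38;2;19;12;40m[48;2;18;11;37m🬂[38;2;19;12;40m[48;2;18;11;37m🬂[38;2;19;12;40m[48;2;18;11;37m🬂[38;2;19;12;40m[48;2;18;11;37m🬂[0m
[38;2;17;10;34m[48;2;15;9;31m🬂[38;2;17;10;34m[48;2;15;9;31m🬂[38;2;17;10;34m[48;2;15;9;31m🬂[38;2;17;10;34m[48;2;15;9;31m🬂[38;2;17;10;34m[48;2;27;65;27m🬂[38;2;17;10;34m[48;2;27;65;27m🬂[38;2;17;10;34m[48;2;27;65;27m🬂[38;2;17;10;34m[48;2;27;65;27m🬂[38;2;17;10;34m[48;2;15;9;31m🬂[38;2;17;10;34m[48;2;15;9;31m🬂[38;2;17;10;34m[48;2;15;9;31m🬂[38;2;17;10;34m[48;2;15;9;31m🬂[0m
[38;2;14;8;28m[48;2;13;7;25m🬎[38;2;14;8;28m[48;2;13;7;25m🬎[38;2;14;8;28m[48;2;13;7;25m🬎[38;2;14;8;28m[48;2;13;7;25m🬎[38;2;27;65;27m[48;2;13;7;26m🬨[38;2;27;65;27m[48;2;27;65;27m [38;2;27;65;27m[48;2;27;65;27m [38;2;27;65;27m[48;2;14;33;14m🬕[38;2;14;8;28m[48;2;13;7;25m🬎[38;2;14;8;28m[48;2;13;7;25m🬎[38;2;14;8;28m[48;2;13;7;25m🬎[38;2;14;8;28m[48;2;13;7;25m🬎[0m
[38;2;12;6;22m[48;2;11;5;19m🬎[38;2;12;6;22m[48;2;11;5;19m🬎[38;2;12;6;22m[48;2;11;5;19m🬎[38;2;12;6;22m[48;2;11;5;19m🬎[38;2;27;65;27m[48;2;11;5;20m🬁[38;2;27;65;27m[48;2;11;5;20m🬂[38;2;27;65;27m[48;2;11;5;20m🬂[38;2;27;65;27m[48;2;12;11;18m🬀[38;2;12;6;22m[48;2;11;5;19m🬎[38;2;12;6;22m[48;2;11;5;19m🬎[38;2;12;6;22m[48;2;11;5;19m🬎[38;2;12;6;22m[48;2;11;5;19m🬎[0m
[38;2;10;5;17m[48;2;9;4;14m🬂[38;2;10;5;17m[48;2;9;4;14m🬂[38;2;10;5;17m[48;2;9;4;14m🬂[38;2;10;5;17m[48;2;9;4;14m🬂[38;2;10;5;17m[48;2;9;4;14m🬂[38;2;10;5;17m[48;2;9;4;14m🬂[38;2;10;5;17m[48;2;9;4;14m🬂[38;2;10;5;17m[48;2;9;4;14m🬂[38;2;10;5;17m[48;2;9;4;14m🬂[38;2;10;5;17m[48;2;9;4;14m🬂[38;2;10;5;17m[48;2;9;4;14m🬂[38;2;10;5;17m[48;2;9;4;14m🬂[0m
</frame>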